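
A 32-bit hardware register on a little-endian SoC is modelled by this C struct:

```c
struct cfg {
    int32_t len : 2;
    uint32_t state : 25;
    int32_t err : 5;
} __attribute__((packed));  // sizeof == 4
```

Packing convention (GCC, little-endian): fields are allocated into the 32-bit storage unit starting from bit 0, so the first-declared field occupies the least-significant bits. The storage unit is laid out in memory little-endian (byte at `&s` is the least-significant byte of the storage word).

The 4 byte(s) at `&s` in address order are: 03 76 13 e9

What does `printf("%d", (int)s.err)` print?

[0]=0x03 [1]=0x76 [2]=0x13 [3]=0xe9 (little-endian) → word 0xe9137603
len [0+:2] = (word>>0) & 0x3 = 3
state [2+:25] = (word>>2) & 0x1ffffff = 4513152
err [27+:5] = (word>>27) & 0x1f = 29  ←
err signed 5b, MSB=1: 29 - 32 = -3

-3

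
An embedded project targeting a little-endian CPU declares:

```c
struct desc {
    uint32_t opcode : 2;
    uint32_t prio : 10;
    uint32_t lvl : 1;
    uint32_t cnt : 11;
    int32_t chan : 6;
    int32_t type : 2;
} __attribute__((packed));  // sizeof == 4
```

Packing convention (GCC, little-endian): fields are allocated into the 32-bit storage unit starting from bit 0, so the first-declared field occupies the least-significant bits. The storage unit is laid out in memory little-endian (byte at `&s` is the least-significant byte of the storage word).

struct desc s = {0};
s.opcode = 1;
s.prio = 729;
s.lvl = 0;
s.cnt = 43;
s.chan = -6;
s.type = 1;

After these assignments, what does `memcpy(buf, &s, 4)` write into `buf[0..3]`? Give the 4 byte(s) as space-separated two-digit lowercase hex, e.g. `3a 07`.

opcode (2b) val=1 bits=0x1 at bit 0: 0x00000001
prio (10b) val=729 bits=0x2d9 at bit 2: 0x00000b65
lvl (1b) val=0 bits=0x0 at bit 12: 0x00000b65
cnt (11b) val=43 bits=0x2b at bit 13: 0x00056b65
chan (6b) val=-6 bits=0x3a at bit 24: 0x3a056b65
type (2b) val=1 bits=0x1 at bit 30: 0x7a056b65
word = 0x7a056b65 → little-endian bytes:
  [0]=0x65  [1]=0x6b  [2]=0x05  [3]=0x7a

65 6b 05 7a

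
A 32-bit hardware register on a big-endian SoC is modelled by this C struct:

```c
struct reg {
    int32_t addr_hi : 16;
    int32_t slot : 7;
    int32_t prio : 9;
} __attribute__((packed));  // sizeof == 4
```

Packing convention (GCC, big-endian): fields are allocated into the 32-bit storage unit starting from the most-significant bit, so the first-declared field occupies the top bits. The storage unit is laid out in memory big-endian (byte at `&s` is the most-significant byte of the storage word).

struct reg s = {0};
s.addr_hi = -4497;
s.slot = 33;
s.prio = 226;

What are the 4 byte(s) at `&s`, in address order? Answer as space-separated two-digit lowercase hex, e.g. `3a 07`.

ee 6f 42 e2

[16+:16] addr_hi=-4497 & 0xffff = 0xee6f; word=0xee6f0000
[9+:7] slot=33 & 0x7f = 0x21; word=0xee6f4200
[0+:9] prio=226 & 0x1ff = 0xe2; word=0xee6f42e2
word = 0xee6f42e2 → big-endian bytes:
  [0]=0xee  [1]=0x6f  [2]=0x42  [3]=0xe2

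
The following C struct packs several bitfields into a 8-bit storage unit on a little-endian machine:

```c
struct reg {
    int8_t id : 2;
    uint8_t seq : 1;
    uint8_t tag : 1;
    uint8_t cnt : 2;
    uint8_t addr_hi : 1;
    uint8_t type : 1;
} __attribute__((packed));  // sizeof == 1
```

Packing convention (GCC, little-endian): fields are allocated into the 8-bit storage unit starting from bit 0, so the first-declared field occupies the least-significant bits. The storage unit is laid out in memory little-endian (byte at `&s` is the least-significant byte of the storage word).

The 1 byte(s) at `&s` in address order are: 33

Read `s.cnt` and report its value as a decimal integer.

[0]=0x33 (little-endian) → word 0x33
id [0+:2] = (word>>0) & 0x3 = 3
seq [2+:1] = (word>>2) & 0x1 = 0
tag [3+:1] = (word>>3) & 0x1 = 0
cnt [4+:2] = (word>>4) & 0x3 = 3  ←
addr_hi [6+:1] = (word>>6) & 0x1 = 0
type [7+:1] = (word>>7) & 0x1 = 0

3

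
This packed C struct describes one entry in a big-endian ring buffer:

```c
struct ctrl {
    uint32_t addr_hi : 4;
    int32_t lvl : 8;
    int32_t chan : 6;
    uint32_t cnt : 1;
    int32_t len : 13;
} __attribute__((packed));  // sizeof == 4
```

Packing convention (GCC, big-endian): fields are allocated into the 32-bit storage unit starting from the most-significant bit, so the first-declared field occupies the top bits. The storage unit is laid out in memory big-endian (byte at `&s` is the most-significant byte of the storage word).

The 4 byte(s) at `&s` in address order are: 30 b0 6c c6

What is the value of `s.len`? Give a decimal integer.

3270

[0]=0x30 [1]=0xb0 [2]=0x6c [3]=0xc6 (big-endian) → word 0x30b06cc6
addr_hi [28+:4] = (word>>28) & 0xf = 3
lvl [20+:8] = (word>>20) & 0xff = 11
chan [14+:6] = (word>>14) & 0x3f = 1
cnt [13+:1] = (word>>13) & 0x1 = 1
len [0+:13] = (word>>0) & 0x1fff = 3270  ←
len signed 13b, MSB=0: value = 3270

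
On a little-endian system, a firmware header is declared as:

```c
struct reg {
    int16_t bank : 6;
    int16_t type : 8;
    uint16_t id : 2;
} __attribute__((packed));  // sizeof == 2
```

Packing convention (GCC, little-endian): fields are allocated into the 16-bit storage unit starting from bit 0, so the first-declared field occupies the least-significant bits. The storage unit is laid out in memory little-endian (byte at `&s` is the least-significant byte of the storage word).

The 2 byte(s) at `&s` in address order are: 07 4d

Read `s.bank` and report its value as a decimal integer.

[0]=0x07 [1]=0x4d (little-endian) → word 0x4d07
bank:6 @ bit 0 → (0x4d07>>0)&0x3f = 0x7  ←
type:8 @ bit 6 → (0x4d07>>6)&0xff = 0x34
id:2 @ bit 14 → (0x4d07>>14)&0x3 = 0x1
bank signed 6b, MSB=0: value = 7

7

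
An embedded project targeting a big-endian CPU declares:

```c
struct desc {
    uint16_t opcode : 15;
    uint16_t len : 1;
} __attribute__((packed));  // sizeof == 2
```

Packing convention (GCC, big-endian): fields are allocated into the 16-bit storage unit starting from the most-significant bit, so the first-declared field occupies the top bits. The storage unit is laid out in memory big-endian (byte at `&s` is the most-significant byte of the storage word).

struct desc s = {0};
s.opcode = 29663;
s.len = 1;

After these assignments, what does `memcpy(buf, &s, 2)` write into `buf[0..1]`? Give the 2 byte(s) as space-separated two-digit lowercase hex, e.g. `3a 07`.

e7 bf

[1+:15] opcode=29663 & 0x7fff = 0x73df; word=0xe7be
[0+:1] len=1 & 0x1 = 0x1; word=0xe7bf
word = 0xe7bf → big-endian bytes:
  [0]=0xe7  [1]=0xbf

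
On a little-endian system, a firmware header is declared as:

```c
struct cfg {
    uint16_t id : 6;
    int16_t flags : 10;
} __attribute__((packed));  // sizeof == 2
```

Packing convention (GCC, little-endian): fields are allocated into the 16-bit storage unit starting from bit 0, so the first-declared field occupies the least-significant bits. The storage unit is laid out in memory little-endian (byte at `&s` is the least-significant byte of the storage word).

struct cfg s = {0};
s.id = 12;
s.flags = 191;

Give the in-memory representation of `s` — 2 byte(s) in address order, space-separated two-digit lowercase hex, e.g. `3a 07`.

[0+:6] id=12 & 0x3f = 0xc; word=0x000c
[6+:10] flags=191 & 0x3ff = 0xbf; word=0x2fcc
word = 0x2fcc → little-endian bytes:
  [0]=0xcc  [1]=0x2f

cc 2f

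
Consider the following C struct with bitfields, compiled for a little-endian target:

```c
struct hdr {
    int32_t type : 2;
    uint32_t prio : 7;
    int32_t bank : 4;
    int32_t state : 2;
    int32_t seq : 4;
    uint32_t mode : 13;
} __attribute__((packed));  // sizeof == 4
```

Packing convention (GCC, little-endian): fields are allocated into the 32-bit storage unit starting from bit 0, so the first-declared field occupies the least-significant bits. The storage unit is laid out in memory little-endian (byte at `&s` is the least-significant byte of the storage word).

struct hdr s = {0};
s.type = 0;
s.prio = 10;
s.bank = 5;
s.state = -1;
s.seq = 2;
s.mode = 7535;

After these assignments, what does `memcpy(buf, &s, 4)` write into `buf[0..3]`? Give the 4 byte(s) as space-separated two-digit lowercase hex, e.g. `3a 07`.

type:2 = 0 → 0x0 << 0 → word 0x00000000
prio:7 = 10 → 0xa << 2 → word 0x00000028
bank:4 = 5 → 0x5 << 9 → word 0x00000a28
state:2 = -1 → 0x3 << 13 → word 0x00006a28
seq:4 = 2 → 0x2 << 15 → word 0x00016a28
mode:13 = 7535 → 0x1d6f << 19 → word 0xeb796a28
word = 0xeb796a28 → little-endian bytes:
  [0]=0x28  [1]=0x6a  [2]=0x79  [3]=0xeb

28 6a 79 eb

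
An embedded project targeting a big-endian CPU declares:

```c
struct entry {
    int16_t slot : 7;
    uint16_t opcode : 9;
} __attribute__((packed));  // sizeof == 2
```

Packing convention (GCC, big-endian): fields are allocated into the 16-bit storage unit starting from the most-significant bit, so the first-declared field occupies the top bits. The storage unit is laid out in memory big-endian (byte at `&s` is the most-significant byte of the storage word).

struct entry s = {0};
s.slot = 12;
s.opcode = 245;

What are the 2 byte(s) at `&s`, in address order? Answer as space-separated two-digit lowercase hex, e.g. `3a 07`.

[9+:7] slot=12 & 0x7f = 0xc; word=0x1800
[0+:9] opcode=245 & 0x1ff = 0xf5; word=0x18f5
word = 0x18f5 → big-endian bytes:
  [0]=0x18  [1]=0xf5

18 f5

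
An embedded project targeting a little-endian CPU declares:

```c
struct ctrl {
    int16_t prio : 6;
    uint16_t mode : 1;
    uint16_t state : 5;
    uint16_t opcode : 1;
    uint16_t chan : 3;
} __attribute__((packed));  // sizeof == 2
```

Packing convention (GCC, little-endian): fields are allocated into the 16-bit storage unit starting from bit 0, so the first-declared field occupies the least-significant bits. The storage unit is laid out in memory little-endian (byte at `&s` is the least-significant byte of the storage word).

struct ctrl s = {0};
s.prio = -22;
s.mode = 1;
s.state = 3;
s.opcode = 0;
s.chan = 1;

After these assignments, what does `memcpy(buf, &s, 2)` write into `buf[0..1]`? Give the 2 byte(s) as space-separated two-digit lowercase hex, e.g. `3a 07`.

prio:6 = -22 → 0x2a << 0 → word 0x002a
mode:1 = 1 → 0x1 << 6 → word 0x006a
state:5 = 3 → 0x3 << 7 → word 0x01ea
opcode:1 = 0 → 0x0 << 12 → word 0x01ea
chan:3 = 1 → 0x1 << 13 → word 0x21ea
word = 0x21ea → little-endian bytes:
  [0]=0xea  [1]=0x21

ea 21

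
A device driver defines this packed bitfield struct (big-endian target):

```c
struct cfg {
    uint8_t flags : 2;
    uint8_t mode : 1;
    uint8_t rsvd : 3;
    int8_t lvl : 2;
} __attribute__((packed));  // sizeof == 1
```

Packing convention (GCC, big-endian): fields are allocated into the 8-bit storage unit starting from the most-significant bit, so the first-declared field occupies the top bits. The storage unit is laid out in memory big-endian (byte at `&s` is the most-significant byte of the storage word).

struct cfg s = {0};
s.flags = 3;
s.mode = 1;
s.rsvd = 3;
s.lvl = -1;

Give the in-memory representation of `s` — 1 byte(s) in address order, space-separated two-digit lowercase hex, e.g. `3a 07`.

ef

[6+:2] flags=3 & 0x3 = 0x3; word=0xc0
[5+:1] mode=1 & 0x1 = 0x1; word=0xe0
[2+:3] rsvd=3 & 0x7 = 0x3; word=0xec
[0+:2] lvl=-1 & 0x3 = 0x3; word=0xef
word = 0xef → big-endian bytes:
  [0]=0xef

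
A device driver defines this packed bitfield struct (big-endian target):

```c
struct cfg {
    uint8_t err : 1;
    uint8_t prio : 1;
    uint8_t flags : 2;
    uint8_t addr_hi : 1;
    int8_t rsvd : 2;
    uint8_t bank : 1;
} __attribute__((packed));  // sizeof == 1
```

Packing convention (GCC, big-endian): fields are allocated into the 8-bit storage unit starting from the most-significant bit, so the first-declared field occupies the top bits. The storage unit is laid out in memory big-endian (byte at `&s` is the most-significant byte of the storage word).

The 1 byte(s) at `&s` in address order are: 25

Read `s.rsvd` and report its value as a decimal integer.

[0]=0x25 (big-endian) → word 0x25
err:1 @ bit 7 → (0x25>>7)&0x1 = 0x0
prio:1 @ bit 6 → (0x25>>6)&0x1 = 0x0
flags:2 @ bit 4 → (0x25>>4)&0x3 = 0x2
addr_hi:1 @ bit 3 → (0x25>>3)&0x1 = 0x0
rsvd:2 @ bit 1 → (0x25>>1)&0x3 = 0x2  ←
bank:1 @ bit 0 → (0x25>>0)&0x1 = 0x1
rsvd signed 2b, MSB=1: 2 - 4 = -2

-2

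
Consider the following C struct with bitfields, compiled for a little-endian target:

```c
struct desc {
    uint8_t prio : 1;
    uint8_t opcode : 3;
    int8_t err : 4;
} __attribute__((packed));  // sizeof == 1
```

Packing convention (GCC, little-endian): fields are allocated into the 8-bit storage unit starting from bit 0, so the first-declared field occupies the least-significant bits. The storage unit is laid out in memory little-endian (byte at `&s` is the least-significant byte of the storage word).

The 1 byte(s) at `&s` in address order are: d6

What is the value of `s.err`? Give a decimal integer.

[0]=0xd6 (little-endian) → word 0xd6
prio [0+:1] = (word>>0) & 0x1 = 0
opcode [1+:3] = (word>>1) & 0x7 = 3
err [4+:4] = (word>>4) & 0xf = 13  ←
err signed 4b, MSB=1: 13 - 16 = -3

-3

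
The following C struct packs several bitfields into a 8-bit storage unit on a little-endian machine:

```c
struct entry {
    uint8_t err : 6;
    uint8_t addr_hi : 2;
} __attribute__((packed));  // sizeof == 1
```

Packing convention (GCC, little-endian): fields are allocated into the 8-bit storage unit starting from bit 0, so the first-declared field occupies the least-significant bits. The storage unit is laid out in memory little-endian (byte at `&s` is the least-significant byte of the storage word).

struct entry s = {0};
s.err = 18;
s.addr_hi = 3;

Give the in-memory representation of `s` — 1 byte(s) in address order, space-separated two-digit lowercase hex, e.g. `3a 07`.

[0+:6] err=18 & 0x3f = 0x12; word=0x12
[6+:2] addr_hi=3 & 0x3 = 0x3; word=0xd2
word = 0xd2 → little-endian bytes:
  [0]=0xd2

d2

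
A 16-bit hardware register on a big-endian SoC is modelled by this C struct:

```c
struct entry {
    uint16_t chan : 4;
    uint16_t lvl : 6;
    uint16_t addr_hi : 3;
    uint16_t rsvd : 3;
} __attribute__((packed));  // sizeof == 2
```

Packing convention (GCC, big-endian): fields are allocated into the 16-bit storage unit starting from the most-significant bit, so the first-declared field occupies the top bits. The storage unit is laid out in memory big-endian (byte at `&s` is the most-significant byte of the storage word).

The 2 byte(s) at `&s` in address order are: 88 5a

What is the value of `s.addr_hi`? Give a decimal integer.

3

[0]=0x88 [1]=0x5a (big-endian) → word 0x885a
chan:4 @ bit 12 → (0x885a>>12)&0xf = 0x8
lvl:6 @ bit 6 → (0x885a>>6)&0x3f = 0x21
addr_hi:3 @ bit 3 → (0x885a>>3)&0x7 = 0x3  ←
rsvd:3 @ bit 0 → (0x885a>>0)&0x7 = 0x2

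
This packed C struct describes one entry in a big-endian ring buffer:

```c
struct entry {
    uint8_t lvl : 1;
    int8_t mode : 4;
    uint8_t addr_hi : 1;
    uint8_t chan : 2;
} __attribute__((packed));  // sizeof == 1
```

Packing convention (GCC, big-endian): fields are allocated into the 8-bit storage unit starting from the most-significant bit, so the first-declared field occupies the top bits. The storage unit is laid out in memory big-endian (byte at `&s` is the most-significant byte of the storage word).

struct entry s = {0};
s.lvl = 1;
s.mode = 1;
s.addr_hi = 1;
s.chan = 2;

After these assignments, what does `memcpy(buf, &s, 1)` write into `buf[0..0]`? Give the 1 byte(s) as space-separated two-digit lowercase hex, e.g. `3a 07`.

lvl (1b) val=1 bits=0x1 at bit 7: 0x80
mode (4b) val=1 bits=0x1 at bit 3: 0x88
addr_hi (1b) val=1 bits=0x1 at bit 2: 0x8c
chan (2b) val=2 bits=0x2 at bit 0: 0x8e
word = 0x8e → big-endian bytes:
  [0]=0x8e

8e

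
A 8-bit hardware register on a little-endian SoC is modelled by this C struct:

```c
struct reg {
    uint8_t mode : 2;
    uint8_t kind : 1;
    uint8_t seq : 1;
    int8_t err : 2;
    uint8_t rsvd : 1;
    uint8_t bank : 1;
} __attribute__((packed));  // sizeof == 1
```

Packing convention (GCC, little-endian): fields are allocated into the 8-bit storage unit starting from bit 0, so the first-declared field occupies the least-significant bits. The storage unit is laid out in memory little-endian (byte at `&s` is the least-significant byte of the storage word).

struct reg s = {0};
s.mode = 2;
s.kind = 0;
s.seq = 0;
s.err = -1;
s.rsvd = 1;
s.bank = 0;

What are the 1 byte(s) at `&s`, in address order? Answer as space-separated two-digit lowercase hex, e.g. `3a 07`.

72

mode (2b) val=2 bits=0x2 at bit 0: 0x02
kind (1b) val=0 bits=0x0 at bit 2: 0x02
seq (1b) val=0 bits=0x0 at bit 3: 0x02
err (2b) val=-1 bits=0x3 at bit 4: 0x32
rsvd (1b) val=1 bits=0x1 at bit 6: 0x72
bank (1b) val=0 bits=0x0 at bit 7: 0x72
word = 0x72 → little-endian bytes:
  [0]=0x72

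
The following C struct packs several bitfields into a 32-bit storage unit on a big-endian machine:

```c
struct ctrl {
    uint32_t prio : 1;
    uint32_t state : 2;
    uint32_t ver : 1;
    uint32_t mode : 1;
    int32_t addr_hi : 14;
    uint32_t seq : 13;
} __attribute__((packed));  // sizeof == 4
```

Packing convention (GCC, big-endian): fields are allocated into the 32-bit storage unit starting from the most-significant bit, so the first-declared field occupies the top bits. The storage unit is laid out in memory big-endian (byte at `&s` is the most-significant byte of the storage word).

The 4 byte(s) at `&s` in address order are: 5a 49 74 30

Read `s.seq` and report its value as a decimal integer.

[0]=0x5a [1]=0x49 [2]=0x74 [3]=0x30 (big-endian) → word 0x5a497430
prio [31+:1] = (word>>31) & 0x1 = 0
state [29+:2] = (word>>29) & 0x3 = 2
ver [28+:1] = (word>>28) & 0x1 = 1
mode [27+:1] = (word>>27) & 0x1 = 1
addr_hi [13+:14] = (word>>13) & 0x3fff = 4683
seq [0+:13] = (word>>0) & 0x1fff = 5168  ←

5168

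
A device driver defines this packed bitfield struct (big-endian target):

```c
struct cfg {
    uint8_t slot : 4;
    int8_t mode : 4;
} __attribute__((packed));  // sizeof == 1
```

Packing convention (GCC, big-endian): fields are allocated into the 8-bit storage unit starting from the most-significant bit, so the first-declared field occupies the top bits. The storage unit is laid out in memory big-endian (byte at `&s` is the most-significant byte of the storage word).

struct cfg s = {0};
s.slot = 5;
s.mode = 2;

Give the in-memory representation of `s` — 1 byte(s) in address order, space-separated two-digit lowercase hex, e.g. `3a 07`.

[4+:4] slot=5 & 0xf = 0x5; word=0x50
[0+:4] mode=2 & 0xf = 0x2; word=0x52
word = 0x52 → big-endian bytes:
  [0]=0x52

52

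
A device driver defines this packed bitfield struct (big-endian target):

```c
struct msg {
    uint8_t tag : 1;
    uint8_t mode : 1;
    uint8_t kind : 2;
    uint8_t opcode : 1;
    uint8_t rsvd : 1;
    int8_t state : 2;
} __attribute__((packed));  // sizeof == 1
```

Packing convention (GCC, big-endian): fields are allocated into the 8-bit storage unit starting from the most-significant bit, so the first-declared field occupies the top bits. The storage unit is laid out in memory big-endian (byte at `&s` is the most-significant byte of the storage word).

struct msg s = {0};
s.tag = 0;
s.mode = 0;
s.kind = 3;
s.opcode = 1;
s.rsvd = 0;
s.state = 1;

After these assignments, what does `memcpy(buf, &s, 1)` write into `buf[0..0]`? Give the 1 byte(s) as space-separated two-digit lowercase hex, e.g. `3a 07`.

39

[7+:1] tag=0 & 0x1 = 0x0; word=0x00
[6+:1] mode=0 & 0x1 = 0x0; word=0x00
[4+:2] kind=3 & 0x3 = 0x3; word=0x30
[3+:1] opcode=1 & 0x1 = 0x1; word=0x38
[2+:1] rsvd=0 & 0x1 = 0x0; word=0x38
[0+:2] state=1 & 0x3 = 0x1; word=0x39
word = 0x39 → big-endian bytes:
  [0]=0x39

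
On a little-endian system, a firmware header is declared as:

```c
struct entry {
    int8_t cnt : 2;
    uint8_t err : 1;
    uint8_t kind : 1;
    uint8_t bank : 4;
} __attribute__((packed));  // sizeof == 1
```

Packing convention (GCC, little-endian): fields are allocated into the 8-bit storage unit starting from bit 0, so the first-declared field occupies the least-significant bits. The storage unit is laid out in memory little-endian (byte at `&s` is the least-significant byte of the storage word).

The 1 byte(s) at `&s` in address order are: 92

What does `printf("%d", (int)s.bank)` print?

[0]=0x92 (little-endian) → word 0x92
cnt:2 @ bit 0 → (0x92>>0)&0x3 = 0x2
err:1 @ bit 2 → (0x92>>2)&0x1 = 0x0
kind:1 @ bit 3 → (0x92>>3)&0x1 = 0x0
bank:4 @ bit 4 → (0x92>>4)&0xf = 0x9  ←

9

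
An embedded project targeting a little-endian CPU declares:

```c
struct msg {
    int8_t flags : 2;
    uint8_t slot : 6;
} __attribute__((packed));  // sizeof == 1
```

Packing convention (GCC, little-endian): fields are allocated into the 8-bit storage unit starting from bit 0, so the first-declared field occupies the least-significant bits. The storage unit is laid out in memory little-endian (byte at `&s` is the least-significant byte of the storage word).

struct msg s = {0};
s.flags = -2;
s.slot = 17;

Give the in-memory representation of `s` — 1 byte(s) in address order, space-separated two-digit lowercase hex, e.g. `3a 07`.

flags:2 = -2 → 0x2 << 0 → word 0x02
slot:6 = 17 → 0x11 << 2 → word 0x46
word = 0x46 → little-endian bytes:
  [0]=0x46

46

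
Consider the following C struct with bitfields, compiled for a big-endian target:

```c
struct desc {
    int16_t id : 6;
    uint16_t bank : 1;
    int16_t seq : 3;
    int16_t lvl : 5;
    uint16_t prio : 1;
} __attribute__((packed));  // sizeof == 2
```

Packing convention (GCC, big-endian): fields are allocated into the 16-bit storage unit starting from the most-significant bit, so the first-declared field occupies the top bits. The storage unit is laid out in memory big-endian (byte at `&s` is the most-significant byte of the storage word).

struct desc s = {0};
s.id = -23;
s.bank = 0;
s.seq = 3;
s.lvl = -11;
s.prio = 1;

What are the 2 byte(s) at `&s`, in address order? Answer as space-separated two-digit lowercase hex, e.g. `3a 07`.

[10+:6] id=-23 & 0x3f = 0x29; word=0xa400
[9+:1] bank=0 & 0x1 = 0x0; word=0xa400
[6+:3] seq=3 & 0x7 = 0x3; word=0xa4c0
[1+:5] lvl=-11 & 0x1f = 0x15; word=0xa4ea
[0+:1] prio=1 & 0x1 = 0x1; word=0xa4eb
word = 0xa4eb → big-endian bytes:
  [0]=0xa4  [1]=0xeb

a4 eb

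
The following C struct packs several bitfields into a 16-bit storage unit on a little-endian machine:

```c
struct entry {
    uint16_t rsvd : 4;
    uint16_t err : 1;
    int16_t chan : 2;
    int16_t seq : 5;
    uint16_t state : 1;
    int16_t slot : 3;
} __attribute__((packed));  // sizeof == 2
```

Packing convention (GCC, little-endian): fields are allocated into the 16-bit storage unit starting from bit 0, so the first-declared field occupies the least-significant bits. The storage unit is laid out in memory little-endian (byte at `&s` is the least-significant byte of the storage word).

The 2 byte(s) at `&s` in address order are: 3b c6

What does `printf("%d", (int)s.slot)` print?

-2

[0]=0x3b [1]=0xc6 (little-endian) → word 0xc63b
rsvd:4 @ bit 0 → (0xc63b>>0)&0xf = 0xb
err:1 @ bit 4 → (0xc63b>>4)&0x1 = 0x1
chan:2 @ bit 5 → (0xc63b>>5)&0x3 = 0x1
seq:5 @ bit 7 → (0xc63b>>7)&0x1f = 0xc
state:1 @ bit 12 → (0xc63b>>12)&0x1 = 0x0
slot:3 @ bit 13 → (0xc63b>>13)&0x7 = 0x6  ←
slot signed 3b, MSB=1: 6 - 8 = -2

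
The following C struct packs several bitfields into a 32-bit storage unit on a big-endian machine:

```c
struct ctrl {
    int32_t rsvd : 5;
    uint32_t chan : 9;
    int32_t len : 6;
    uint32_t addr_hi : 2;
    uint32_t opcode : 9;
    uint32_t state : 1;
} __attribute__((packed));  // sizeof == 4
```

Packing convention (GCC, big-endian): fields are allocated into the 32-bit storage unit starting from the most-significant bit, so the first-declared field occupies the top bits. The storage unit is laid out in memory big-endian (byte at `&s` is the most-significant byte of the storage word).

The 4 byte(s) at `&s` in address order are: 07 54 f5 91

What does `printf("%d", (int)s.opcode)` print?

200

[0]=0x07 [1]=0x54 [2]=0xf5 [3]=0x91 (big-endian) → word 0x0754f591
rsvd:5 @ bit 27 → (0x0754f591>>27)&0x1f = 0x0
chan:9 @ bit 18 → (0x0754f591>>18)&0x1ff = 0x1d5
len:6 @ bit 12 → (0x0754f591>>12)&0x3f = 0xf
addr_hi:2 @ bit 10 → (0x0754f591>>10)&0x3 = 0x1
opcode:9 @ bit 1 → (0x0754f591>>1)&0x1ff = 0xc8  ←
state:1 @ bit 0 → (0x0754f591>>0)&0x1 = 0x1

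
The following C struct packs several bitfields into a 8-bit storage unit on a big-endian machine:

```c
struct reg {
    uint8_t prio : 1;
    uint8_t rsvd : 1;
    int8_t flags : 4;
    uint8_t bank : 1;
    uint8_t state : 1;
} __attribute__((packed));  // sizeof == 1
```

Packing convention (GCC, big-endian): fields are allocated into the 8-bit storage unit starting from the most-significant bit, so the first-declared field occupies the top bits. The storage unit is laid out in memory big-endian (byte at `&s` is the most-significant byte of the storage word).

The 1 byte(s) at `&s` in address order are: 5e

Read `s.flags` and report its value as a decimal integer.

[0]=0x5e (big-endian) → word 0x5e
prio [7+:1] = (word>>7) & 0x1 = 0
rsvd [6+:1] = (word>>6) & 0x1 = 1
flags [2+:4] = (word>>2) & 0xf = 7  ←
bank [1+:1] = (word>>1) & 0x1 = 1
state [0+:1] = (word>>0) & 0x1 = 0
flags signed 4b, MSB=0: value = 7

7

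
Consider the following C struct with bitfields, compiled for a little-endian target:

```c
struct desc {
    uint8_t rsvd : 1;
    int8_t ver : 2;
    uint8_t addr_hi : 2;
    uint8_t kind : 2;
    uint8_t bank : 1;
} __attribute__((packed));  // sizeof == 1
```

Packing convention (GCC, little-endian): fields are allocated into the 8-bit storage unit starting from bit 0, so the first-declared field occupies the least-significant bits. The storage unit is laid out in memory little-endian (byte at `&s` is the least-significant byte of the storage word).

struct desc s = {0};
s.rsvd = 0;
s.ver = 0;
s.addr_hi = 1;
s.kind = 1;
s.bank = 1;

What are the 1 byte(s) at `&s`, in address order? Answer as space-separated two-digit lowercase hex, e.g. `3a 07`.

a8

rsvd:1 = 0 → 0x0 << 0 → word 0x00
ver:2 = 0 → 0x0 << 1 → word 0x00
addr_hi:2 = 1 → 0x1 << 3 → word 0x08
kind:2 = 1 → 0x1 << 5 → word 0x28
bank:1 = 1 → 0x1 << 7 → word 0xa8
word = 0xa8 → little-endian bytes:
  [0]=0xa8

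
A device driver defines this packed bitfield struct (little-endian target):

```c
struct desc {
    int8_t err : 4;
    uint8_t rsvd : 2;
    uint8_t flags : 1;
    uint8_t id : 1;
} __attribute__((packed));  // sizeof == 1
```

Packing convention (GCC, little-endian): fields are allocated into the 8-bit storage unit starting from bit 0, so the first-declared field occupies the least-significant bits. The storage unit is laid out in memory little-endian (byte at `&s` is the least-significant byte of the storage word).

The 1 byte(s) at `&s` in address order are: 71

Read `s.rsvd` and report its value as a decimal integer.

3

[0]=0x71 (little-endian) → word 0x71
err:4 @ bit 0 → (0x71>>0)&0xf = 0x1
rsvd:2 @ bit 4 → (0x71>>4)&0x3 = 0x3  ←
flags:1 @ bit 6 → (0x71>>6)&0x1 = 0x1
id:1 @ bit 7 → (0x71>>7)&0x1 = 0x0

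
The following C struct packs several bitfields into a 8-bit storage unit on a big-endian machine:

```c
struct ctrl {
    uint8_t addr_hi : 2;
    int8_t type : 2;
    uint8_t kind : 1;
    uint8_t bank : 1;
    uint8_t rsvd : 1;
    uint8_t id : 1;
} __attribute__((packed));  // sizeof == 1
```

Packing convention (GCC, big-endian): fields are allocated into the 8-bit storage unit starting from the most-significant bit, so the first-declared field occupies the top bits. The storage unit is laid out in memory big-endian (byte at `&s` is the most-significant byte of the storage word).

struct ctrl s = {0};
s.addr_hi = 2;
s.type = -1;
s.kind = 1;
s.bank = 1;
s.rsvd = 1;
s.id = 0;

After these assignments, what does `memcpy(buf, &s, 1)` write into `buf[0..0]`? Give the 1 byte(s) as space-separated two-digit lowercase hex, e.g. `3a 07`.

be

[6+:2] addr_hi=2 & 0x3 = 0x2; word=0x80
[4+:2] type=-1 & 0x3 = 0x3; word=0xb0
[3+:1] kind=1 & 0x1 = 0x1; word=0xb8
[2+:1] bank=1 & 0x1 = 0x1; word=0xbc
[1+:1] rsvd=1 & 0x1 = 0x1; word=0xbe
[0+:1] id=0 & 0x1 = 0x0; word=0xbe
word = 0xbe → big-endian bytes:
  [0]=0xbe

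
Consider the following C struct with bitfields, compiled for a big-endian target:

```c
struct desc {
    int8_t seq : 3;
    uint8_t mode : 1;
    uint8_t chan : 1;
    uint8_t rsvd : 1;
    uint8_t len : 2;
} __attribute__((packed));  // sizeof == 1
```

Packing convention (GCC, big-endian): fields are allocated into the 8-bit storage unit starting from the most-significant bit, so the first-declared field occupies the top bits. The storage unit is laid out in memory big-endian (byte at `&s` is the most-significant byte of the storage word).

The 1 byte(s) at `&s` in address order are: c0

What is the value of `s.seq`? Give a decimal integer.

[0]=0xc0 (big-endian) → word 0xc0
seq [5+:3] = (word>>5) & 0x7 = 6  ←
mode [4+:1] = (word>>4) & 0x1 = 0
chan [3+:1] = (word>>3) & 0x1 = 0
rsvd [2+:1] = (word>>2) & 0x1 = 0
len [0+:2] = (word>>0) & 0x3 = 0
seq signed 3b, MSB=1: 6 - 8 = -2

-2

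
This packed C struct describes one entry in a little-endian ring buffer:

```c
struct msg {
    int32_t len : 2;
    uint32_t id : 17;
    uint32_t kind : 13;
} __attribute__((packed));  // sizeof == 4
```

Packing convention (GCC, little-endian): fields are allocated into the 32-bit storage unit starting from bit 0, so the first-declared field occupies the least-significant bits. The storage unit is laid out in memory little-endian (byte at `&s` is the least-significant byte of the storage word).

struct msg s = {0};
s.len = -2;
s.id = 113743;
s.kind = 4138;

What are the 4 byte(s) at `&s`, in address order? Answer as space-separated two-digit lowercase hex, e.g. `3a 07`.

[0+:2] len=-2 & 0x3 = 0x2; word=0x00000002
[2+:17] id=113743 & 0x1ffff = 0x1bc4f; word=0x0006f13e
[19+:13] kind=4138 & 0x1fff = 0x102a; word=0x8156f13e
word = 0x8156f13e → little-endian bytes:
  [0]=0x3e  [1]=0xf1  [2]=0x56  [3]=0x81

3e f1 56 81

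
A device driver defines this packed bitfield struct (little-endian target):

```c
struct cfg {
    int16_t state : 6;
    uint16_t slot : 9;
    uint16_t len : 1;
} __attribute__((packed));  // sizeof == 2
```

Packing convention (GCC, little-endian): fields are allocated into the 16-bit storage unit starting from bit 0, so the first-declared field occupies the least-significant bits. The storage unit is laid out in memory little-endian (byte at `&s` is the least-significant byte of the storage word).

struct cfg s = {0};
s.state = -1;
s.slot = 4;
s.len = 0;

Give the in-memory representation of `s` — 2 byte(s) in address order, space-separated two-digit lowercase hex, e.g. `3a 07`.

state (6b) val=-1 bits=0x3f at bit 0: 0x003f
slot (9b) val=4 bits=0x4 at bit 6: 0x013f
len (1b) val=0 bits=0x0 at bit 15: 0x013f
word = 0x013f → little-endian bytes:
  [0]=0x3f  [1]=0x01

3f 01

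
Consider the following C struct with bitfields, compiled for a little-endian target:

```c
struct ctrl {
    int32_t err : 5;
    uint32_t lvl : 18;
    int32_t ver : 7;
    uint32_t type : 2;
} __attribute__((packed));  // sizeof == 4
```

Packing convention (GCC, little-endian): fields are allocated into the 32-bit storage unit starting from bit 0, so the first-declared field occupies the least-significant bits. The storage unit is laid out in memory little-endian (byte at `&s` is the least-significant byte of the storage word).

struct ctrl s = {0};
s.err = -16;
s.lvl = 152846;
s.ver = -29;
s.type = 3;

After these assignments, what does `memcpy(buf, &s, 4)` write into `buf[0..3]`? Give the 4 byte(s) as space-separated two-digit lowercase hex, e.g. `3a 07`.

d0 a1 ca f1

err (5b) val=-16 bits=0x10 at bit 0: 0x00000010
lvl (18b) val=152846 bits=0x2550e at bit 5: 0x004aa1d0
ver (7b) val=-29 bits=0x63 at bit 23: 0x31caa1d0
type (2b) val=3 bits=0x3 at bit 30: 0xf1caa1d0
word = 0xf1caa1d0 → little-endian bytes:
  [0]=0xd0  [1]=0xa1  [2]=0xca  [3]=0xf1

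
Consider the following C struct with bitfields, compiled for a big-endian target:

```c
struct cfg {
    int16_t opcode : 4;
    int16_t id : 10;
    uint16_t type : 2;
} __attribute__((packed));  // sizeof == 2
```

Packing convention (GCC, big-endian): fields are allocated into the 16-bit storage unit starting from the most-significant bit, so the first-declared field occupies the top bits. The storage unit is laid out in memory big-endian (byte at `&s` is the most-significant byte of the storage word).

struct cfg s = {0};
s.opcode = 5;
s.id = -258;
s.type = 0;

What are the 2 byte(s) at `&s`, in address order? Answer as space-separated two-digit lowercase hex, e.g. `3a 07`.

opcode:4 = 5 → 0x5 << 12 → word 0x5000
id:10 = -258 → 0x2fe << 2 → word 0x5bf8
type:2 = 0 → 0x0 << 0 → word 0x5bf8
word = 0x5bf8 → big-endian bytes:
  [0]=0x5b  [1]=0xf8

5b f8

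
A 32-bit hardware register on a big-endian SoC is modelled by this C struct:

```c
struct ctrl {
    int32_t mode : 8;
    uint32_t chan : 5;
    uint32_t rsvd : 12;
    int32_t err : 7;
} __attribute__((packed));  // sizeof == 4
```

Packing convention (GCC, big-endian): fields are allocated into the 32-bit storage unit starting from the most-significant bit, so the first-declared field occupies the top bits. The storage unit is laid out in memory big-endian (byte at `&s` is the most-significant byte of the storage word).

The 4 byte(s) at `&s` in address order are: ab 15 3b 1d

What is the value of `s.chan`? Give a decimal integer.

[0]=0xab [1]=0x15 [2]=0x3b [3]=0x1d (big-endian) → word 0xab153b1d
mode [24+:8] = (word>>24) & 0xff = 171
chan [19+:5] = (word>>19) & 0x1f = 2  ←
rsvd [7+:12] = (word>>7) & 0xfff = 2678
err [0+:7] = (word>>0) & 0x7f = 29

2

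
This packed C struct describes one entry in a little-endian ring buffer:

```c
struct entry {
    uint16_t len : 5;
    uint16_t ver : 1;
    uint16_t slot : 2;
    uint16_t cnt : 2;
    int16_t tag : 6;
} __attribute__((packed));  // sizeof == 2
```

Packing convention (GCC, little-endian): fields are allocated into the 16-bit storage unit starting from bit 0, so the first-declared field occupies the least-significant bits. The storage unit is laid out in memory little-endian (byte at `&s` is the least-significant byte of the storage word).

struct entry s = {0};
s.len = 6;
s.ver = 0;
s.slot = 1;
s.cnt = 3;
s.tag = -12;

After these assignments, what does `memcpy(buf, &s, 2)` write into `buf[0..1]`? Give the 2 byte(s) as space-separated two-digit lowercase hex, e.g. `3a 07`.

46 d3

len (5b) val=6 bits=0x6 at bit 0: 0x0006
ver (1b) val=0 bits=0x0 at bit 5: 0x0006
slot (2b) val=1 bits=0x1 at bit 6: 0x0046
cnt (2b) val=3 bits=0x3 at bit 8: 0x0346
tag (6b) val=-12 bits=0x34 at bit 10: 0xd346
word = 0xd346 → little-endian bytes:
  [0]=0x46  [1]=0xd3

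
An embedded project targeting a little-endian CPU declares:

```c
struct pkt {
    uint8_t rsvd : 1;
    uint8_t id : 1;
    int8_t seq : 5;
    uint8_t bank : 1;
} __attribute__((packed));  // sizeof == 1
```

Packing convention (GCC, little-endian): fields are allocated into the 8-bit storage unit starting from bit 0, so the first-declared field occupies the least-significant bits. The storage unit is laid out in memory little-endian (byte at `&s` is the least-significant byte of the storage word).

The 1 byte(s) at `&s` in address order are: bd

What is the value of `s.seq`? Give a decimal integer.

[0]=0xbd (little-endian) → word 0xbd
rsvd:1 @ bit 0 → (0xbd>>0)&0x1 = 0x1
id:1 @ bit 1 → (0xbd>>1)&0x1 = 0x0
seq:5 @ bit 2 → (0xbd>>2)&0x1f = 0xf  ←
bank:1 @ bit 7 → (0xbd>>7)&0x1 = 0x1
seq signed 5b, MSB=0: value = 15

15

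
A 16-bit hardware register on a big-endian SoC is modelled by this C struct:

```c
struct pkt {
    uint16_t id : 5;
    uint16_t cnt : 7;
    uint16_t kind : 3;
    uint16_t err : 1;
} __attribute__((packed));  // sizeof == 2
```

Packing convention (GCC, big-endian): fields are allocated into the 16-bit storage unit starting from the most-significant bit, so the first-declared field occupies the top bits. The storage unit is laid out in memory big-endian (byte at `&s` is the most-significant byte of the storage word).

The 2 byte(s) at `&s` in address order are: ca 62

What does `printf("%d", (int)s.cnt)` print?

[0]=0xca [1]=0x62 (big-endian) → word 0xca62
id:5 @ bit 11 → (0xca62>>11)&0x1f = 0x19
cnt:7 @ bit 4 → (0xca62>>4)&0x7f = 0x26  ←
kind:3 @ bit 1 → (0xca62>>1)&0x7 = 0x1
err:1 @ bit 0 → (0xca62>>0)&0x1 = 0x0

38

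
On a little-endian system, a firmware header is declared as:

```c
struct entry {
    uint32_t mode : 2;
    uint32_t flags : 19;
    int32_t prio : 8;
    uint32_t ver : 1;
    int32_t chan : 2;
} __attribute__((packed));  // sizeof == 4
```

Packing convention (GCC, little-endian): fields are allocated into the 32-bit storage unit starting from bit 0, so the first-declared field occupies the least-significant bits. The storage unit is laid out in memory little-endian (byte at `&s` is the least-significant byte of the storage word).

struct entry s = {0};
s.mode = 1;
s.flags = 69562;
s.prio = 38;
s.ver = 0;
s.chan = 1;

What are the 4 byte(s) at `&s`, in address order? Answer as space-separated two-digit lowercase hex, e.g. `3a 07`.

mode (2b) val=1 bits=0x1 at bit 0: 0x00000001
flags (19b) val=69562 bits=0x10fba at bit 2: 0x00043ee9
prio (8b) val=38 bits=0x26 at bit 21: 0x04c43ee9
ver (1b) val=0 bits=0x0 at bit 29: 0x04c43ee9
chan (2b) val=1 bits=0x1 at bit 30: 0x44c43ee9
word = 0x44c43ee9 → little-endian bytes:
  [0]=0xe9  [1]=0x3e  [2]=0xc4  [3]=0x44

e9 3e c4 44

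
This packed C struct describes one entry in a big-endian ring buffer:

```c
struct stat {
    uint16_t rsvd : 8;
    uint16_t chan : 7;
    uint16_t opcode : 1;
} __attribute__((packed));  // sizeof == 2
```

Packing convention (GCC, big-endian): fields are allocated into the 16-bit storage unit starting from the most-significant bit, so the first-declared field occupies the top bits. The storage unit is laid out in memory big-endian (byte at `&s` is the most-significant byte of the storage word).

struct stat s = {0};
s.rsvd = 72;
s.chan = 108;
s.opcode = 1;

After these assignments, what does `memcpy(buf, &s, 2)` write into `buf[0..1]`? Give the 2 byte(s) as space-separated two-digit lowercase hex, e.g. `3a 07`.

48 d9

[8+:8] rsvd=72 & 0xff = 0x48; word=0x4800
[1+:7] chan=108 & 0x7f = 0x6c; word=0x48d8
[0+:1] opcode=1 & 0x1 = 0x1; word=0x48d9
word = 0x48d9 → big-endian bytes:
  [0]=0x48  [1]=0xd9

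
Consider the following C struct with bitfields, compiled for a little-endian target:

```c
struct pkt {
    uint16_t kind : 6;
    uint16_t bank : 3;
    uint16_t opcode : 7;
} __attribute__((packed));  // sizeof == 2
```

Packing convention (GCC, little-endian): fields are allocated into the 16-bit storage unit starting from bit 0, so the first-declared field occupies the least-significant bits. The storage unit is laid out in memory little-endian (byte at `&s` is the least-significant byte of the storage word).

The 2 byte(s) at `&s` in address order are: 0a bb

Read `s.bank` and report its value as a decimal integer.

[0]=0x0a [1]=0xbb (little-endian) → word 0xbb0a
kind [0+:6] = (word>>0) & 0x3f = 10
bank [6+:3] = (word>>6) & 0x7 = 4  ←
opcode [9+:7] = (word>>9) & 0x7f = 93

4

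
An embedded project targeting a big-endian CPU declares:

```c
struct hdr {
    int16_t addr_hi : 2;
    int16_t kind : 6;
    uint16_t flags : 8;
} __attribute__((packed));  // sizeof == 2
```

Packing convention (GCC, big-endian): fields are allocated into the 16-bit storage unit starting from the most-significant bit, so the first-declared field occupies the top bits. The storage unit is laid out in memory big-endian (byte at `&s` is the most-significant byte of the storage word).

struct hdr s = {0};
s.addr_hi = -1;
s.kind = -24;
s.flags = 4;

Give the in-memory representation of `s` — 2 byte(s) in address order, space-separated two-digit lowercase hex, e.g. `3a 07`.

e8 04

[14+:2] addr_hi=-1 & 0x3 = 0x3; word=0xc000
[8+:6] kind=-24 & 0x3f = 0x28; word=0xe800
[0+:8] flags=4 & 0xff = 0x4; word=0xe804
word = 0xe804 → big-endian bytes:
  [0]=0xe8  [1]=0x04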